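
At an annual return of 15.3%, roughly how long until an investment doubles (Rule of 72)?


Formula: Years ≈ 72 / r
Substituting: Years ≈ 72 / 15.3
Years ≈ 4.7

4.7 years


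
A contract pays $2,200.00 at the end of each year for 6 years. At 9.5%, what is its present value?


Formula: PV = PMT * (1 - (1+r)^(-n)) / r
Discount factor: (1 + 0.095)^(-6) = 0.580117
Bracket: 1 - 0.580117 = 0.419883
PV = $2,200.00 * 0.419883 / 0.095 = $9,723.62

$9,723.62


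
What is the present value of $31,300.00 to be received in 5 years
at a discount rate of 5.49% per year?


Formula: PV = FV / (1 + r)^n
Substituting: PV = $31,300.00 / (1 + 0.0549)^5
Discount factor: (1.0549)^5 = 1.306341
PV = $31,300.00 / 1.306341 = $23,960.06

$23,960.06


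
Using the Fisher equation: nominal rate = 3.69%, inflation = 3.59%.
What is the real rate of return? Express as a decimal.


Formula: (1 + r_real) = (1 + r_nom) / (1 + inflation)
Substituting: (1 + r_real) = 1.0369 / 1.0359
(1 + r_real) = 1.000965
r_real = 1.000965 - 1 = 0.000965

0.000965


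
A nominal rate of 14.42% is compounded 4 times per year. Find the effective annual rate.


Formula: EAR = (1 + r/m)^m - 1
Period rate: r/m = 0.1442 / 4 = 0.03605
Compounding: (1 + 0.03605)^4 = 1.152187
EAR = 1.152187 - 1 = 0.152187

0.152187


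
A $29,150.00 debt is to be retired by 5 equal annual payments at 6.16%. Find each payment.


Formula: PMT = PV * r / (1 - (1+r)^(-n))
Denominator: 1 - (1 + 0.0616)^(-5) = 0.258356
Numerator: $29,150.00 * 0.0616 = 1795.64
PMT = 1795.64 / 0.258356 = $6,950.25

$6,950.25


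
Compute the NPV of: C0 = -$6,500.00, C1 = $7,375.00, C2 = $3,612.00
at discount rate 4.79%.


Formula: NPV = C0 + C1/(1+r) + C2/(1+r)^2
Discount C1: $7,375.00 / (1 + 0.0479) = $7,037.89
Discount C2: $3,612.00 / (1 + 0.0479)^2 = $3,289.33
NPV = -$6,500.00 + $7,037.89 + $3,289.33 = $3,827.22

$3,827.22


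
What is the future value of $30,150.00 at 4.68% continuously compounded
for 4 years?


Formula: FV = P * e^(r*t)
Exponent: r*t = 0.0468 * 4 = 0.1872
e^(0.1872) = 1.205868
FV = $30,150.00 * 1.205868 = $36,356.93

$36,356.93


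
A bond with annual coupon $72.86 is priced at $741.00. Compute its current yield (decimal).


Formula: Current yield = annual coupon / price
Substituting: CY = $72.86 / $741.00
CY = 0.098327

0.098327


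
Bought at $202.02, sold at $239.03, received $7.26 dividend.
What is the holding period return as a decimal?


Formula: HPR = (P1 - P0 + D) / P0
Gain: $239.03 - $202.02 + $7.26 = $44.27
HPR = $44.27 / $202.02 = 0.2191

0.2191


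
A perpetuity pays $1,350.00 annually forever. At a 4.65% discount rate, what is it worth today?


Formula: PV = C / r
Substituting: PV = $1,350.00 / 0.0465
PV = $29,032.26

$29,032.26


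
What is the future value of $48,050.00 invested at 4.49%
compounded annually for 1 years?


Formula: FV = P * (1 + r)^n
Substituting: FV = $48,050.00 * (1 + 0.0449)^1
Growth factor: (1.0449)^1 = 1.0449
FV = $48,050.00 * 1.0449 = $50,207.45

$50,207.45


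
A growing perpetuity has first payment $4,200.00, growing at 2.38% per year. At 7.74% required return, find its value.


Formula: PV = C / (r - g)
Spread: r - g = 0.0774 - 0.0238 = 0.0536
Substituting: PV = $4,200.00 / 0.0536
PV = $78,358.21

$78,358.21


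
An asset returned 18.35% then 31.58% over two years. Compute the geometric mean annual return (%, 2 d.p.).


Formula: Geometric mean = ((1+r1)*(1+r2))^(1/2) - 1
Product: (1 + 0.1835) * (1 + 0.3158) = 1.1835 * 1.3158 = 1.557249
Square root: 1.557249^0.5 = 1.247898
Geometric mean = 1.247898 - 1 = 0.247898
As percentage: 24.79%

24.79%


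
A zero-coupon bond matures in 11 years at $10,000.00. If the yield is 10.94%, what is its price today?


Formula: Price = FV / (1 + r)^n
Substituting: Price = $10,000.00 / (1 + 0.1094)^11
Discount factor: (1.1094)^11 = 3.133068
Price = $10,000.00 / 3.133068 = $3,191.76

$3,191.76


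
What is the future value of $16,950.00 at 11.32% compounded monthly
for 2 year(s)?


Formula: FV = P * (1 + r/m)^(m*t)
Period rate: r/m = 0.1132 / 12 = 0.009433
Total periods: m*t = 12 * 2 = 24
Growth factor: (1 + 0.009433)^24 = 1.252747
FV = $16,950.00 * 1.252747 = $21,234.06

$21,234.06


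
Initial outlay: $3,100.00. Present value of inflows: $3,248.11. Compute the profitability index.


Formula: PI = PV(cash flows) / initial investment
Substituting: PI = $3,248.11 / $3,100.00
PI = 1.0478

1.0478


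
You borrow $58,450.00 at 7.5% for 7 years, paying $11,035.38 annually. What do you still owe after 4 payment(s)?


Formula: Balance = PV*(1+r)^k - PMT*((1+r)^k - 1)/r
Growth: (1 + 0.075)^4 = 1.335469
Accumulated factor: ((1+r)^k - 1)/r = 4.472922
Balance = $58,450.00 * 1.335469 - $11,035.38 * 4.472922
Balance = $28,697.78

$28,697.78


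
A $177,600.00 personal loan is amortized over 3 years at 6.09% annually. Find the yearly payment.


Formula: PMT = PV * r / (1 - (1+r)^(-n))
Denominator: 1 - (1 + 0.0609)^(-3) = 0.162516
Numerator: $177,600.00 * 0.0609 = 10815.84
PMT = 10815.84 / 0.162516 = $66,552.57

$66,552.57


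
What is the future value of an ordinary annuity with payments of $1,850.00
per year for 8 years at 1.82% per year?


Formula: FV = PMT * ((1+r)^n - 1) / r
Growth factor: (1 + 0.0182)^8 = 1.15522
Numerator: 1.15522 - 1 = 0.15522
FV = $1,850.00 * 0.15522 / 0.0182 = $15,777.87

$15,777.87


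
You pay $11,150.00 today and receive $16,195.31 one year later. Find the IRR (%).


Formula: IRR = C1/C0 - 1
Substituting: IRR = $16,195.31 / $11,150.00 - 1
Ratio: 1.452494 - 1 = 0.452494
IRR = 45.2494%

45.2494%


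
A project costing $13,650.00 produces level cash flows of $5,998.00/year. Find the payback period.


Formula: Payback = investment / annual cash flow
Substituting: Payback = $13,650.00 / $5,998.00
Payback = 2.2758 years

2.2758 years


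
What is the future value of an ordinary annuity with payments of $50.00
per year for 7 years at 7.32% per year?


Formula: FV = PMT * ((1+r)^n - 1) / r
Growth factor: (1 + 0.0732)^7 = 1.639701
Numerator: 1.639701 - 1 = 0.639701
FV = $50.00 * 0.639701 / 0.0732 = $436.95

$436.95


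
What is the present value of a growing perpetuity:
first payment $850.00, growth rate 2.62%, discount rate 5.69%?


Formula: PV = C / (r - g)
Spread: r - g = 0.0569 - 0.0262 = 0.0307
Substituting: PV = $850.00 / 0.0307
PV = $27,687.30

$27,687.30


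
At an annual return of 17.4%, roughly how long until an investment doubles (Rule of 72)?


Formula: Years ≈ 72 / r
Substituting: Years ≈ 72 / 17.4
Years ≈ 4.1

4.1 years


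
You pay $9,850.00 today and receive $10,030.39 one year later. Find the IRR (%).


Formula: IRR = C1/C0 - 1
Substituting: IRR = $10,030.39 / $9,850.00 - 1
Ratio: 1.018314 - 1 = 0.018314
IRR = 1.8314%

1.8314%


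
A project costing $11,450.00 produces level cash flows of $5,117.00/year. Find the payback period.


Formula: Payback = investment / annual cash flow
Substituting: Payback = $11,450.00 / $5,117.00
Payback = 2.2376 years

2.2376 years


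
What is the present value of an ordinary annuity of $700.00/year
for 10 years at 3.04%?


Formula: PV = PMT * (1 - (1+r)^(-n)) / r
Discount factor: (1 + 0.0304)^(-10) = 0.74121
Bracket: 1 - 0.74121 = 0.25879
PV = $700.00 * 0.25879 / 0.0304 = $5,958.97

$5,958.97


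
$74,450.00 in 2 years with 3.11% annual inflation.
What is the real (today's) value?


Formula: Real value = nominal / (1 + inflation)^years
Price level: (1 + 0.0311)^2 = 1.063167
Real value = $74,450.00 / 1.063167 = $70,026.61

$70,026.61


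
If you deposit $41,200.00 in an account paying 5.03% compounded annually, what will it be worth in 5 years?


Formula: FV = P * (1 + r)^n
Substituting: FV = $41,200.00 * (1 + 0.0503)^5
Growth factor: (1.0503)^5 = 1.278106
FV = $41,200.00 * 1.278106 = $52,657.96

$52,657.96


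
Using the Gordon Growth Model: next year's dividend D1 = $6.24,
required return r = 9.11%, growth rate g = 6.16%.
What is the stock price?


Formula: P = D1 / (r - g)
Spread: r - g = 0.0911 - 0.0616 = 0.0295
Substituting: P = $6.24 / 0.0295
P = $211.53

$211.53


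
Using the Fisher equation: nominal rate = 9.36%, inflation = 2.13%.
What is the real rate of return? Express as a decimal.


Formula: (1 + r_real) = (1 + r_nom) / (1 + inflation)
Substituting: (1 + r_real) = 1.0936 / 1.0213
(1 + r_real) = 1.070792
r_real = 1.070792 - 1 = 0.070792

0.070792


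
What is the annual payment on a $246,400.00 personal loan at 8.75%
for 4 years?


Formula: PMT = PV * r / (1 - (1+r)^(-n))
Denominator: 1 - (1 + 0.0875)^(-4) = 0.285038
Numerator: $246,400.00 * 0.0875 = 21560.0
PMT = 21560.0 / 0.285038 = $75,639.03

$75,639.03


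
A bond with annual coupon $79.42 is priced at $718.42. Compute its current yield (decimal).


Formula: Current yield = annual coupon / price
Substituting: CY = $79.42 / $718.42
CY = 0.110548

0.110548


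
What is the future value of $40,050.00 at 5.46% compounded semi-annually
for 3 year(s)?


Formula: FV = P * (1 + r/m)^(m*t)
Period rate: r/m = 0.0546 / 2 = 0.0273
Total periods: m*t = 2 * 3 = 6
Growth factor: (1 + 0.0273)^6 = 1.175395
FV = $40,050.00 * 1.175395 = $47,074.56

$47,074.56


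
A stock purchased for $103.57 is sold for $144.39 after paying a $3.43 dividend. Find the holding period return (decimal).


Formula: HPR = (P1 - P0 + D) / P0
Gain: $144.39 - $103.57 + $3.43 = $44.25
HPR = $44.25 / $103.57 = 0.4272

0.4272


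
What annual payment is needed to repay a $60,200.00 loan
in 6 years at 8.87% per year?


Formula: PMT = PV * r / (1 - (1+r)^(-n))
Denominator: 1 - (1 + 0.0887)^(-6) = 0.399448
Numerator: $60,200.00 * 0.0887 = 5339.74
PMT = 5339.74 / 0.399448 = $13,367.80

$13,367.80


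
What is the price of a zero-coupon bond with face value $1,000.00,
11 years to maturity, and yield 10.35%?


Formula: Price = FV / (1 + r)^n
Substituting: Price = $1,000.00 / (1 + 0.1035)^11
Discount factor: (1.1035)^11 = 2.95458
Price = $1,000.00 / 2.95458 = $338.46

$338.46


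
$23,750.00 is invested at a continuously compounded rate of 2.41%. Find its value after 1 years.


Formula: FV = P * e^(r*t)
Exponent: r*t = 0.0241 * 1 = 0.0241
e^(0.0241) = 1.024393
FV = $23,750.00 * 1.024393 = $24,329.33

$24,329.33


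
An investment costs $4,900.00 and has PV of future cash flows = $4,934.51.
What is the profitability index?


Formula: PI = PV(cash flows) / initial investment
Substituting: PI = $4,934.51 / $4,900.00
PI = 1.007

1.007


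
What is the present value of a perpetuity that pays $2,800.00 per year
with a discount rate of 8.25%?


Formula: PV = C / r
Substituting: PV = $2,800.00 / 0.0825
PV = $33,939.39

$33,939.39


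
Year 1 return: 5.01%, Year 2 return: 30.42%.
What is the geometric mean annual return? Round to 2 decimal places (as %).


Formula: Geometric mean = ((1+r1)*(1+r2))^(1/2) - 1
Product: (1 + 0.0501) * (1 + 0.3042) = 1.0501 * 1.3042 = 1.36954
Square root: 1.36954^0.5 = 1.170274
Geometric mean = 1.170274 - 1 = 0.170274
As percentage: 17.03%

17.03%


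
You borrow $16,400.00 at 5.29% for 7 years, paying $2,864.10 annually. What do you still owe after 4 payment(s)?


Formula: Balance = PV*(1+r)^k - PMT*((1+r)^k - 1)/r
Growth: (1 + 0.0529)^4 = 1.22899
Accumulated factor: ((1+r)^k - 1)/r = 4.328742
Balance = $16,400.00 * 1.22899 - $2,864.10 * 4.328742
Balance = $7,757.49

$7,757.49


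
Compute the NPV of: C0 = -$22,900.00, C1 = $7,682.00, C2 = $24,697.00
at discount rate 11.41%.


Formula: NPV = C0 + C1/(1+r) + C2/(1+r)^2
Discount C1: $7,682.00 / (1 + 0.1141) = $6,895.25
Discount C2: $24,697.00 / (1 + 0.1141)^2 = $19,897.38
NPV = -$22,900.00 + $6,895.25 + $19,897.38 = $3,892.63

$3,892.63


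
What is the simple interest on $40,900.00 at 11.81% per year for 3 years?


Formula: I = P * r * t
Substituting: I = $40,900.00 * 0.1181 * 3
Step: I = $40,900.00 * 0.3543
I = $14,490.87

$14,490.87


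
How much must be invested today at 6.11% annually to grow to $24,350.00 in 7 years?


Formula: PV = FV / (1 + r)^n
Substituting: PV = $24,350.00 / (1 + 0.0611)^7
Discount factor: (1.0611)^7 = 1.514587
PV = $24,350.00 / 1.514587 = $16,076.99

$16,076.99


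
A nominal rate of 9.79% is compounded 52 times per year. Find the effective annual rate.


Formula: EAR = (1 + r/m)^m - 1
Period rate: r/m = 0.0979 / 52 = 0.001883
Compounding: (1 + 0.001883)^52 = 1.102751
EAR = 1.102751 - 1 = 0.102751

0.102751


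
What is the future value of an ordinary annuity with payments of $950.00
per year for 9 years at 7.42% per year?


Formula: FV = PMT * ((1+r)^n - 1) / r
Growth factor: (1 + 0.0742)^9 = 1.904436
Numerator: 1.904436 - 1 = 0.904436
FV = $950.00 * 0.904436 / 0.0742 = $11,579.70

$11,579.70


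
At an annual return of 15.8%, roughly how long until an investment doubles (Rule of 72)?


Formula: Years ≈ 72 / r
Substituting: Years ≈ 72 / 15.8
Years ≈ 4.6

4.6 years


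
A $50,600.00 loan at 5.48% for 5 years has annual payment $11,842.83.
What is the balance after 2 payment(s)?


Formula: Balance = PV*(1+r)^k - PMT*((1+r)^k - 1)/r
Growth: (1 + 0.0548)^2 = 1.112603
Accumulated factor: ((1+r)^k - 1)/r = 2.0548
Balance = $50,600.00 * 1.112603 - $11,842.83 * 2.0548
Balance = $31,963.07

$31,963.07


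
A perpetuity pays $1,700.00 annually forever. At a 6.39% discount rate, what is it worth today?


Formula: PV = C / r
Substituting: PV = $1,700.00 / 0.0639
PV = $26,604.07

$26,604.07


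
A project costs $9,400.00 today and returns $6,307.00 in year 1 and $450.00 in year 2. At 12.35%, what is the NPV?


Formula: NPV = C0 + C1/(1+r) + C2/(1+r)^2
Discount C1: $6,307.00 / (1 + 0.1235) = $5,613.71
Discount C2: $450.00 / (1 + 0.1235)^2 = $356.51
NPV = -$9,400.00 + $5,613.71 + $356.51 = -$3,429.79

-$3,429.79


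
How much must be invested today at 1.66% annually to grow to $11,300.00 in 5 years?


Formula: PV = FV / (1 + r)^n
Substituting: PV = $11,300.00 / (1 + 0.0166)^5
Discount factor: (1.0166)^5 = 1.085802
PV = $11,300.00 / 1.085802 = $10,407.06

$10,407.06


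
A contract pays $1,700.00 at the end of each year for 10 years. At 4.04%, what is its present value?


Formula: PV = PMT * (1 - (1+r)^(-n)) / r
Discount factor: (1 + 0.0404)^(-10) = 0.672971
Bracket: 1 - 0.672971 = 0.327029
PV = $1,700.00 * 0.327029 / 0.0404 = $13,761.11

$13,761.11


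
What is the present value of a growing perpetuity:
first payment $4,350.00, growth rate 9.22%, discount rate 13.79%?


Formula: PV = C / (r - g)
Spread: r - g = 0.1379 - 0.0922 = 0.0457
Substituting: PV = $4,350.00 / 0.0457
PV = $95,186.00

$95,186.00


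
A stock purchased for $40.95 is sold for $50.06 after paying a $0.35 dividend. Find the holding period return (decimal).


Formula: HPR = (P1 - P0 + D) / P0
Gain: $50.06 - $40.95 + $0.35 = $9.46
HPR = $9.46 / $40.95 = 0.231

0.231


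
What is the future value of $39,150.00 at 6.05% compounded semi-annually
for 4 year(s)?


Formula: FV = P * (1 + r/m)^(m*t)
Period rate: r/m = 0.0605 / 2 = 0.03025
Total periods: m*t = 2 * 4 = 8
Growth factor: (1 + 0.03025)^8 = 1.269232
FV = $39,150.00 * 1.269232 = $49,690.43

$49,690.43


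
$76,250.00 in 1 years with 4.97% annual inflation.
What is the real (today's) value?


Formula: Real value = nominal / (1 + inflation)^years
Price level: (1 + 0.0497)^1 = 1.0497
Real value = $76,250.00 / 1.0497 = $72,639.80

$72,639.80


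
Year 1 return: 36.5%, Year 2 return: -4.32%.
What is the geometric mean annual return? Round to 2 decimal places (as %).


Formula: Geometric mean = ((1+r1)*(1+r2))^(1/2) - 1
Product: (1 + 0.365) * (1 + -0.0432) = 1.365 * 0.9568 = 1.306032
Square root: 1.306032^0.5 = 1.142818
Geometric mean = 1.142818 - 1 = 0.142818
As percentage: 14.28%

14.28%


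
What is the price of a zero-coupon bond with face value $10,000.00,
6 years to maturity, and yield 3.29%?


Formula: Price = FV / (1 + r)^n
Substituting: Price = $10,000.00 / (1 + 0.0329)^6
Discount factor: (1.0329)^6 = 1.214366
Price = $10,000.00 / 1.214366 = $8,234.75

$8,234.75


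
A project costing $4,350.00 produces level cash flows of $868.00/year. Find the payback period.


Formula: Payback = investment / annual cash flow
Substituting: Payback = $4,350.00 / $868.00
Payback = 5.0115 years

5.0115 years


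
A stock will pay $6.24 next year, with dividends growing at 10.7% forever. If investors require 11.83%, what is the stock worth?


Formula: P = D1 / (r - g)
Spread: r - g = 0.1183 - 0.107 = 0.0113
Substituting: P = $6.24 / 0.0113
P = $552.21

$552.21


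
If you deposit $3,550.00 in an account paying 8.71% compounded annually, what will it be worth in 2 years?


Formula: FV = P * (1 + r)^n
Substituting: FV = $3,550.00 * (1 + 0.0871)^2
Growth factor: (1.0871)^2 = 1.181786
FV = $3,550.00 * 1.181786 = $4,195.34

$4,195.34


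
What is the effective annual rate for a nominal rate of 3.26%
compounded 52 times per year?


Formula: EAR = (1 + r/m)^m - 1
Period rate: r/m = 0.0326 / 52 = 0.000627
Compounding: (1 + 0.000627)^52 = 1.033127
EAR = 1.033127 - 1 = 0.033127

0.033127


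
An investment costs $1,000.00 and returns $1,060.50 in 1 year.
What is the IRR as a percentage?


Formula: IRR = C1/C0 - 1
Substituting: IRR = $1,060.50 / $1,000.00 - 1
Ratio: 1.0605 - 1 = 0.0605
IRR = 6.05%

6.05%


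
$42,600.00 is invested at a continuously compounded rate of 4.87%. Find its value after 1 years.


Formula: FV = P * e^(r*t)
Exponent: r*t = 0.0487 * 1 = 0.0487
e^(0.0487) = 1.049905
FV = $42,600.00 * 1.049905 = $44,725.97

$44,725.97


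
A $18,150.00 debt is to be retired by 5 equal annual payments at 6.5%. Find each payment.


Formula: PMT = PV * r / (1 - (1+r)^(-n))
Denominator: 1 - (1 + 0.065)^(-5) = 0.270119
Numerator: $18,150.00 * 0.065 = 1179.75
PMT = 1179.75 / 0.270119 = $4,367.52

$4,367.52


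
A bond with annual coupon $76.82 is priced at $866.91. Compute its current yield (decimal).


Formula: Current yield = annual coupon / price
Substituting: CY = $76.82 / $866.91
CY = 0.088614

0.088614


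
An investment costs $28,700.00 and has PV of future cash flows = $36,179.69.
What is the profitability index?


Formula: PI = PV(cash flows) / initial investment
Substituting: PI = $36,179.69 / $28,700.00
PI = 1.2606

1.2606


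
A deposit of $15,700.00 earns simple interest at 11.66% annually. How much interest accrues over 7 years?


Formula: I = P * r * t
Substituting: I = $15,700.00 * 0.1166 * 7
Step: I = $15,700.00 * 0.8162
I = $12,814.34

$12,814.34


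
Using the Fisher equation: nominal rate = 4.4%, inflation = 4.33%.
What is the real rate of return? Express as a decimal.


Formula: (1 + r_real) = (1 + r_nom) / (1 + inflation)
Substituting: (1 + r_real) = 1.044 / 1.0433
(1 + r_real) = 1.000671
r_real = 1.000671 - 1 = 0.000671

0.000671


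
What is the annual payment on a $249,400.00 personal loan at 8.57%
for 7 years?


Formula: PMT = PV * r / (1 - (1+r)^(-n))
Denominator: 1 - (1 + 0.0857)^(-7) = 0.437618
Numerator: $249,400.00 * 0.0857 = 21373.58
PMT = 21373.58 / 0.437618 = $48,840.68

$48,840.68


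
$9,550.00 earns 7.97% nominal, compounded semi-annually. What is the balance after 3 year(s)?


Formula: FV = P * (1 + r/m)^(m*t)
Period rate: r/m = 0.0797 / 2 = 0.03985
Total periods: m*t = 2 * 3 = 6
Growth factor: (1 + 0.03985)^6 = 1.264224
FV = $9,550.00 * 1.264224 = $12,073.34

$12,073.34


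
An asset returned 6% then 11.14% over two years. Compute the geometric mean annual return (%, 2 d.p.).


Formula: Geometric mean = ((1+r1)*(1+r2))^(1/2) - 1
Product: (1 + 0.06) * (1 + 0.1114) = 1.06 * 1.1114 = 1.178084
Square root: 1.178084^0.5 = 1.085396
Geometric mean = 1.085396 - 1 = 0.085396
As percentage: 8.54%

8.54%


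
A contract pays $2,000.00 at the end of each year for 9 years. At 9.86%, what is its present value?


Formula: PV = PMT * (1 - (1+r)^(-n)) / r
Discount factor: (1 + 0.0986)^(-9) = 0.428987
Bracket: 1 - 0.428987 = 0.571013
PV = $2,000.00 * 0.571013 / 0.0986 = $11,582.42

$11,582.42


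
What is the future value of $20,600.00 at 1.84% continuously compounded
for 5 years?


Formula: FV = P * e^(r*t)
Exponent: r*t = 0.0184 * 5 = 0.092
e^(0.092) = 1.096365
FV = $20,600.00 * 1.096365 = $22,585.12

$22,585.12


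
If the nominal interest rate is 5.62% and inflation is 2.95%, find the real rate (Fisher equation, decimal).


Formula: (1 + r_real) = (1 + r_nom) / (1 + inflation)
Substituting: (1 + r_real) = 1.0562 / 1.0295
(1 + r_real) = 1.025935
r_real = 1.025935 - 1 = 0.025935

0.025935


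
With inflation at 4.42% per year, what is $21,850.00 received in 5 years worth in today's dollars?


Formula: Real value = nominal / (1 + inflation)^years
Price level: (1 + 0.0442)^5 = 1.241419
Real value = $21,850.00 / 1.241419 = $17,600.82

$17,600.82


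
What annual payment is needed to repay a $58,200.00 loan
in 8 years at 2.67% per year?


Formula: PMT = PV * r / (1 - (1+r)^(-n))
Denominator: 1 - (1 + 0.0267)^(-8) = 0.190063
Numerator: $58,200.00 * 0.0267 = 1553.94
PMT = 1553.94 / 0.190063 = $8,175.94

$8,175.94


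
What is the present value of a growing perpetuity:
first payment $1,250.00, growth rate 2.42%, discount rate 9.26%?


Formula: PV = C / (r - g)
Spread: r - g = 0.0926 - 0.0242 = 0.0684
Substituting: PV = $1,250.00 / 0.0684
PV = $18,274.85

$18,274.85


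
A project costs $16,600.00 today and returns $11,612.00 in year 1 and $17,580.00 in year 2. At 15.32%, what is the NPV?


Formula: NPV = C0 + C1/(1+r) + C2/(1+r)^2
Discount C1: $11,612.00 / (1 + 0.1532) = $10,069.37
Discount C2: $17,580.00 / (1 + 0.1532)^2 = $13,219.33
NPV = -$16,600.00 + $10,069.37 + $13,219.33 = $6,688.71

$6,688.71


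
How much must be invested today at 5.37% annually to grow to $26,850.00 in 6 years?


Formula: PV = FV / (1 + r)^n
Substituting: PV = $26,850.00 / (1 + 0.0537)^6
Discount factor: (1.0537)^6 = 1.36868
PV = $26,850.00 / 1.36868 = $19,617.44

$19,617.44


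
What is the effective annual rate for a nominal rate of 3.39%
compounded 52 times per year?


Formula: EAR = (1 + r/m)^m - 1
Period rate: r/m = 0.0339 / 52 = 0.000652
Compounding: (1 + 0.000652)^52 = 1.03447
EAR = 1.03447 - 1 = 0.03447

0.03447


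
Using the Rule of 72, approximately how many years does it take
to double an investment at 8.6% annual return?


Formula: Years ≈ 72 / r
Substituting: Years ≈ 72 / 8.6
Years ≈ 8.4

8.4 years


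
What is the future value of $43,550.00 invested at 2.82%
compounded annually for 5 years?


Formula: FV = P * (1 + r)^n
Substituting: FV = $43,550.00 * (1 + 0.0282)^5
Growth factor: (1.0282)^5 = 1.14918
FV = $43,550.00 * 1.14918 = $50,046.78

$50,046.78


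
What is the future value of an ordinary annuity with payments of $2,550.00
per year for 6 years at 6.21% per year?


Formula: FV = PMT * ((1+r)^n - 1) / r
Growth factor: (1 + 0.0621)^6 = 1.435464
Numerator: 1.435464 - 1 = 0.435464
FV = $2,550.00 * 0.435464 / 0.0621 = $17,881.39

$17,881.39


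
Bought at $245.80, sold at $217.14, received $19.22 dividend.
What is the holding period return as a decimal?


Formula: HPR = (P1 - P0 + D) / P0
Gain: $217.14 - $245.80 + $19.22 = -$9.44
HPR = -$9.44 / $245.80 = -0.0384

-0.0384


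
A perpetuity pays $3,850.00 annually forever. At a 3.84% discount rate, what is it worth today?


Formula: PV = C / r
Substituting: PV = $3,850.00 / 0.0384
PV = $100,260.42

$100,260.42


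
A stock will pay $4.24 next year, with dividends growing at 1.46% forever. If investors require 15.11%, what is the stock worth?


Formula: P = D1 / (r - g)
Spread: r - g = 0.1511 - 0.0146 = 0.1365
Substituting: P = $4.24 / 0.1365
P = $31.06

$31.06


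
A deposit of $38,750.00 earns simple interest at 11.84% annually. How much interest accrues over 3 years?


Formula: I = P * r * t
Substituting: I = $38,750.00 * 0.1184 * 3
Step: I = $38,750.00 * 0.3552
I = $13,764.00

$13,764.00


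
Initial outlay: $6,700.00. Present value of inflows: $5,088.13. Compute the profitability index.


Formula: PI = PV(cash flows) / initial investment
Substituting: PI = $5,088.13 / $6,700.00
PI = 0.7594

0.7594


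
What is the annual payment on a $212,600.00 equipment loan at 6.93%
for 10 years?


Formula: PMT = PV * r / (1 - (1+r)^(-n))
Denominator: 1 - (1 + 0.0693)^(-10) = 0.488313
Numerator: $212,600.00 * 0.0693 = 14733.18
PMT = 14733.18 / 0.488313 = $30,171.59

$30,171.59


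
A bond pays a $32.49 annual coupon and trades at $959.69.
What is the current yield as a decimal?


Formula: Current yield = annual coupon / price
Substituting: CY = $32.49 / $959.69
CY = 0.033855

0.033855


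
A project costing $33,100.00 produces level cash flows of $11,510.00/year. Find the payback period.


Formula: Payback = investment / annual cash flow
Substituting: Payback = $33,100.00 / $11,510.00
Payback = 2.8758 years

2.8758 years


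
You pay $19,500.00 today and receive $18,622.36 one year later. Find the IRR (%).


Formula: IRR = C1/C0 - 1
Substituting: IRR = $18,622.36 / $19,500.00 - 1
Ratio: 0.954993 - 1 = -0.045007
IRR = -4.5007%

-4.5007%


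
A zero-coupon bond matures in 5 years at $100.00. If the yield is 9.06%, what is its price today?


Formula: Price = FV / (1 + r)^n
Substituting: Price = $100.00 / (1 + 0.0906)^5
Discount factor: (1.0906)^5 = 1.542863
Price = $100.00 / 1.542863 = $64.81

$64.81


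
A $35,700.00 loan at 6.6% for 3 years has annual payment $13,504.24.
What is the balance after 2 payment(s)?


Formula: Balance = PV*(1+r)^k - PMT*((1+r)^k - 1)/r
Growth: (1 + 0.066)^2 = 1.136356
Accumulated factor: ((1+r)^k - 1)/r = 2.066
Balance = $35,700.00 * 1.136356 - $13,504.24 * 2.066
Balance = $12,668.15

$12,668.15


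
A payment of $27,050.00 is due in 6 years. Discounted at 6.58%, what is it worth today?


Formula: PV = FV / (1 + r)^n
Substituting: PV = $27,050.00 / (1 + 0.0658)^6
Discount factor: (1.0658)^6 = 1.465731
PV = $27,050.00 / 1.465731 = $18,454.95

$18,454.95


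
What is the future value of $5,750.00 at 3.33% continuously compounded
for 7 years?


Formula: FV = P * e^(r*t)
Exponent: r*t = 0.0333 * 7 = 0.2331
e^(0.2331) = 1.262508
FV = $5,750.00 * 1.262508 = $7,259.42

$7,259.42


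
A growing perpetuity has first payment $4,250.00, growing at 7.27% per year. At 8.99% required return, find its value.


Formula: PV = C / (r - g)
Spread: r - g = 0.0899 - 0.0727 = 0.0172
Substituting: PV = $4,250.00 / 0.0172
PV = $247,093.02

$247,093.02


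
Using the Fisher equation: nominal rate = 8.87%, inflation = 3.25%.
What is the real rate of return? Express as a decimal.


Formula: (1 + r_real) = (1 + r_nom) / (1 + inflation)
Substituting: (1 + r_real) = 1.0887 / 1.0325
(1 + r_real) = 1.054431
r_real = 1.054431 - 1 = 0.054431

0.054431


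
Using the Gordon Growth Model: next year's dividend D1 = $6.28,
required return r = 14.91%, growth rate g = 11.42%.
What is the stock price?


Formula: P = D1 / (r - g)
Spread: r - g = 0.1491 - 0.1142 = 0.0349
Substituting: P = $6.28 / 0.0349
P = $179.94

$179.94


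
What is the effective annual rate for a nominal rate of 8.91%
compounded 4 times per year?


Formula: EAR = (1 + r/m)^m - 1
Period rate: r/m = 0.0891 / 4 = 0.022275
Compounding: (1 + 0.022275)^4 = 1.092122
EAR = 1.092122 - 1 = 0.092122

0.092122


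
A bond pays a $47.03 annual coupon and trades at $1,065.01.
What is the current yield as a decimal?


Formula: Current yield = annual coupon / price
Substituting: CY = $47.03 / $1,065.01
CY = 0.044159

0.044159


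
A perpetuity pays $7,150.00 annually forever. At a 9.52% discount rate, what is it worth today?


Formula: PV = C / r
Substituting: PV = $7,150.00 / 0.0952
PV = $75,105.04

$75,105.04


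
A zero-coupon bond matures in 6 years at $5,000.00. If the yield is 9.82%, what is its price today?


Formula: Price = FV / (1 + r)^n
Substituting: Price = $5,000.00 / (1 + 0.0982)^6
Discount factor: (1.0982)^6 = 1.754238
Price = $5,000.00 / 1.754238 = $2,850.24

$2,850.24


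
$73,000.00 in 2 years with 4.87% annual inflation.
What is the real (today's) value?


Formula: Real value = nominal / (1 + inflation)^years
Price level: (1 + 0.0487)^2 = 1.099772
Real value = $73,000.00 / 1.099772 = $66,377.41

$66,377.41


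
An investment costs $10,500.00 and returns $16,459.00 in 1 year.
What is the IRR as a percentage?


Formula: IRR = C1/C0 - 1
Substituting: IRR = $16,459.00 / $10,500.00 - 1
Ratio: 1.567524 - 1 = 0.567524
IRR = 56.7524%

56.7524%


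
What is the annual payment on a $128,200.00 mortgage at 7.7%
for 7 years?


Formula: PMT = PV * r / (1 - (1+r)^(-n))
Denominator: 1 - (1 + 0.077)^(-7) = 0.405037
Numerator: $128,200.00 * 0.077 = 9871.4
PMT = 9871.4 / 0.405037 = $24,371.61

$24,371.61


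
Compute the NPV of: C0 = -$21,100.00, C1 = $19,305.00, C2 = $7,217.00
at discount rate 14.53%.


Formula: NPV = C0 + C1/(1+r) + C2/(1+r)^2
Discount C1: $19,305.00 / (1 + 0.1453) = $16,855.85
Discount C2: $7,217.00 / (1 + 0.1453)^2 = $5,501.97
NPV = -$21,100.00 + $16,855.85 + $5,501.97 = $1,257.82

$1,257.82


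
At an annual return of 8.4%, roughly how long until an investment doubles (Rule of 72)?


Formula: Years ≈ 72 / r
Substituting: Years ≈ 72 / 8.4
Years ≈ 8.6

8.6 years


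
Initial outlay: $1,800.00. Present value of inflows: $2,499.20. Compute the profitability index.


Formula: PI = PV(cash flows) / initial investment
Substituting: PI = $2,499.20 / $1,800.00
PI = 1.3884

1.3884


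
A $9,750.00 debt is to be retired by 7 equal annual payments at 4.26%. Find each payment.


Formula: PMT = PV * r / (1 - (1+r)^(-n))
Denominator: 1 - (1 + 0.0426)^(-7) = 0.253249
Numerator: $9,750.00 * 0.0426 = 415.35
PMT = 415.35 / 0.253249 = $1,640.09

$1,640.09


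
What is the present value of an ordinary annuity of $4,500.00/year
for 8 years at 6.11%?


Formula: PV = PMT * (1 - (1+r)^(-n)) / r
Discount factor: (1 + 0.0611)^(-8) = 0.622228
Bracket: 1 - 0.622228 = 0.377772
PV = $4,500.00 * 0.377772 / 0.0611 = $27,822.82

$27,822.82


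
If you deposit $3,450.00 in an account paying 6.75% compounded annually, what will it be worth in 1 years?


Formula: FV = P * (1 + r)^n
Substituting: FV = $3,450.00 * (1 + 0.0675)^1
Growth factor: (1.0675)^1 = 1.0675
FV = $3,450.00 * 1.0675 = $3,682.88

$3,682.88


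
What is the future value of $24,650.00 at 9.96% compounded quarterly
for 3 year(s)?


Formula: FV = P * (1 + r/m)^(m*t)
Period rate: r/m = 0.0996 / 4 = 0.0249
Total periods: m*t = 4 * 3 = 12
Growth factor: (1 + 0.0249)^12 = 1.343315
FV = $24,650.00 * 1.343315 = $33,112.72

$33,112.72


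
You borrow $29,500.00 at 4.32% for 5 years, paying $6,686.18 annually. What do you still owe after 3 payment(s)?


Formula: Balance = PV*(1+r)^k - PMT*((1+r)^k - 1)/r
Growth: (1 + 0.0432)^3 = 1.135279
Accumulated factor: ((1+r)^k - 1)/r = 3.131466
Balance = $29,500.00 * 1.135279 - $6,686.18 * 3.131466
Balance = $12,553.19

$12,553.19


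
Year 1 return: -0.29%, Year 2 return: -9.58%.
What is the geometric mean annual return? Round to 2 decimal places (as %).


Formula: Geometric mean = ((1+r1)*(1+r2))^(1/2) - 1
Product: (1 + -0.0029) * (1 + -0.0958) = 0.9971 * 0.9042 = 0.901578
Square root: 0.901578^0.5 = 0.949515
Geometric mean = 0.949515 - 1 = -0.050485
As percentage: -5.05%

-5.05%


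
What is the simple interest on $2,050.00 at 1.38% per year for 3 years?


Formula: I = P * r * t
Substituting: I = $2,050.00 * 0.0138 * 3
Step: I = $2,050.00 * 0.0414
I = $84.87

$84.87


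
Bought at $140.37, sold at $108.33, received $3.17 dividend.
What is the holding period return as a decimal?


Formula: HPR = (P1 - P0 + D) / P0
Gain: $108.33 - $140.37 + $3.17 = -$28.87
HPR = -$28.87 / $140.37 = -0.2057

-0.2057


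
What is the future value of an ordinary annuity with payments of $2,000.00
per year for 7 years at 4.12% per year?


Formula: FV = PMT * ((1+r)^n - 1) / r
Growth factor: (1 + 0.0412)^7 = 1.326597
Numerator: 1.326597 - 1 = 0.326597
FV = $2,000.00 * 0.326597 / 0.0412 = $15,854.24

$15,854.24


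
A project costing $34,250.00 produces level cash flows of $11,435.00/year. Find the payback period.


Formula: Payback = investment / annual cash flow
Substituting: Payback = $34,250.00 / $11,435.00
Payback = 2.9952 years

2.9952 years


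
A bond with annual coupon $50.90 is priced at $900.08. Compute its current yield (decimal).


Formula: Current yield = annual coupon / price
Substituting: CY = $50.90 / $900.08
CY = 0.056551

0.056551


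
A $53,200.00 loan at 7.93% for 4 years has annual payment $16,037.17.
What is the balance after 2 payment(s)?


Formula: Balance = PV*(1+r)^k - PMT*((1+r)^k - 1)/r
Growth: (1 + 0.0793)^2 = 1.164888
Accumulated factor: ((1+r)^k - 1)/r = 2.0793
Balance = $53,200.00 * 1.164888 - $16,037.17 * 2.0793
Balance = $28,625.98

$28,625.98


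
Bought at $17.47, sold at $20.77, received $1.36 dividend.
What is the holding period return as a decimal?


Formula: HPR = (P1 - P0 + D) / P0
Gain: $20.77 - $17.47 + $1.36 = $4.66
HPR = $4.66 / $17.47 = 0.2667

0.2667


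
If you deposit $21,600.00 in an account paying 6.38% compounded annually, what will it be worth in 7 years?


Formula: FV = P * (1 + r)^n
Substituting: FV = $21,600.00 * (1 + 0.0638)^7
Growth factor: (1.0638)^7 = 1.541771
FV = $21,600.00 * 1.541771 = $33,302.26

$33,302.26


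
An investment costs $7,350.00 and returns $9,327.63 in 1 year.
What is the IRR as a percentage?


Formula: IRR = C1/C0 - 1
Substituting: IRR = $9,327.63 / $7,350.00 - 1
Ratio: 1.269065 - 1 = 0.269065
IRR = 26.9065%

26.9065%


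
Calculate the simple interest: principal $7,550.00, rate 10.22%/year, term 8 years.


Formula: I = P * r * t
Substituting: I = $7,550.00 * 0.1022 * 8
Step: I = $7,550.00 * 0.8176
I = $6,172.88

$6,172.88


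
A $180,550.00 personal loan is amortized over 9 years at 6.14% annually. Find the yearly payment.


Formula: PMT = PV * r / (1 - (1+r)^(-n))
Denominator: 1 - (1 + 0.0614)^(-9) = 0.415091
Numerator: $180,550.00 * 0.0614 = 11085.77
PMT = 11085.77 / 0.415091 = $26,706.84

$26,706.84


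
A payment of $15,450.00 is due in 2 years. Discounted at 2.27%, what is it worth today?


Formula: PV = FV / (1 + r)^n
Substituting: PV = $15,450.00 / (1 + 0.0227)^2
Discount factor: (1.0227)^2 = 1.045915
PV = $15,450.00 / 1.045915 = $14,771.75

$14,771.75


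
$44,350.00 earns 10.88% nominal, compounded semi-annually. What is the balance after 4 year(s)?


Formula: FV = P * (1 + r/m)^(m*t)
Period rate: r/m = 0.1088 / 2 = 0.0544
Total periods: m*t = 2 * 4 = 8
Growth factor: (1 + 0.0544)^8 = 1.527718
FV = $44,350.00 * 1.527718 = $67,754.29

$67,754.29


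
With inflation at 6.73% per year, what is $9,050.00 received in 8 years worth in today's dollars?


Formula: Real value = nominal / (1 + inflation)^years
Price level: (1 + 0.0673)^8 = 1.683806
Real value = $9,050.00 / 1.683806 = $5,374.73

$5,374.73


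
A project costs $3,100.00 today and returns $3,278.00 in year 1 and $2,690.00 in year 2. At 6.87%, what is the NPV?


Formula: NPV = C0 + C1/(1+r) + C2/(1+r)^2
Discount C1: $3,278.00 / (1 + 0.0687) = $3,067.28
Discount C2: $2,690.00 / (1 + 0.0687)^2 = $2,355.27
NPV = -$3,100.00 + $3,067.28 + $2,355.27 = $2,322.55

$2,322.55


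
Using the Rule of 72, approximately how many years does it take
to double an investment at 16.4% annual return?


Formula: Years ≈ 72 / r
Substituting: Years ≈ 72 / 16.4
Years ≈ 4.4

4.4 years


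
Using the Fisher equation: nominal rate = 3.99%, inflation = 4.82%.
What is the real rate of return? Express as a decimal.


Formula: (1 + r_real) = (1 + r_nom) / (1 + inflation)
Substituting: (1 + r_real) = 1.0399 / 1.0482
(1 + r_real) = 0.992082
r_real = 0.992082 - 1 = -0.007918

-0.007918


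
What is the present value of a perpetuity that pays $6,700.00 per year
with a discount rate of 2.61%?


Formula: PV = C / r
Substituting: PV = $6,700.00 / 0.0261
PV = $256,704.98

$256,704.98


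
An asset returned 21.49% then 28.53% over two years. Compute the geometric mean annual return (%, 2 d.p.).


Formula: Geometric mean = ((1+r1)*(1+r2))^(1/2) - 1
Product: (1 + 0.2149) * (1 + 0.2853) = 1.2149 * 1.2853 = 1.561511
Square root: 1.561511^0.5 = 1.249604
Geometric mean = 1.249604 - 1 = 0.249604
As percentage: 24.96%

24.96%


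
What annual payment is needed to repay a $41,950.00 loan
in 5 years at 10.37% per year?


Formula: PMT = PV * r / (1 - (1+r)^(-n))
Denominator: 1 - (1 + 0.1037)^(-5) = 0.389417
Numerator: $41,950.00 * 0.1037 = 4350.215
PMT = 4350.215 / 0.389417 = $11,171.10

$11,171.10


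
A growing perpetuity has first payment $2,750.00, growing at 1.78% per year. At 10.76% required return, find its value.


Formula: PV = C / (r - g)
Spread: r - g = 0.1076 - 0.0178 = 0.0898
Substituting: PV = $2,750.00 / 0.0898
PV = $30,623.61

$30,623.61


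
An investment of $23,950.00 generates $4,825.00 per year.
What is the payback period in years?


Formula: Payback = investment / annual cash flow
Substituting: Payback = $23,950.00 / $4,825.00
Payback = 4.9637 years

4.9637 years


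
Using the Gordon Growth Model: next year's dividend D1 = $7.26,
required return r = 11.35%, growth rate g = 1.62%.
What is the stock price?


Formula: P = D1 / (r - g)
Spread: r - g = 0.1135 - 0.0162 = 0.0973
Substituting: P = $7.26 / 0.0973
P = $74.61

$74.61


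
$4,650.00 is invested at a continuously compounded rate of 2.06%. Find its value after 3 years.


Formula: FV = P * e^(r*t)
Exponent: r*t = 0.0206 * 3 = 0.0618
e^(0.0618) = 1.06375
FV = $4,650.00 * 1.06375 = $4,946.44

$4,946.44


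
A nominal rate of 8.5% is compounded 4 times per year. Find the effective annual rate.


Formula: EAR = (1 + r/m)^m - 1
Period rate: r/m = 0.085 / 4 = 0.02125
Compounding: (1 + 0.02125)^4 = 1.087748
EAR = 1.087748 - 1 = 0.087748

0.087748


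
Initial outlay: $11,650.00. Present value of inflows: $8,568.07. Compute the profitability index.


Formula: PI = PV(cash flows) / initial investment
Substituting: PI = $8,568.07 / $11,650.00
PI = 0.7355

0.7355


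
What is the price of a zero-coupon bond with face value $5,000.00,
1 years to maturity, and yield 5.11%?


Formula: Price = FV / (1 + r)^n
Substituting: Price = $5,000.00 / (1 + 0.0511)^1
Discount factor: (1.0511)^1 = 1.0511
Price = $5,000.00 / 1.0511 = $4,756.92

$4,756.92


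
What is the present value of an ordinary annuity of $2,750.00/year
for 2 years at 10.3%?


Formula: PV = PMT * (1 - (1+r)^(-n)) / r
Discount factor: (1 + 0.103)^(-2) = 0.821957
Bracket: 1 - 0.821957 = 0.178043
PV = $2,750.00 * 0.178043 / 0.103 = $4,753.58

$4,753.58


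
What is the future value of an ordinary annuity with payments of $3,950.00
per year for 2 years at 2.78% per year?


Formula: FV = PMT * ((1+r)^n - 1) / r
Growth factor: (1 + 0.0278)^2 = 1.056373
Numerator: 1.056373 - 1 = 0.056373
FV = $3,950.00 * 0.056373 / 0.0278 = $8,009.81

$8,009.81


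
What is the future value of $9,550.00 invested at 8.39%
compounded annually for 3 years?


Formula: FV = P * (1 + r)^n
Substituting: FV = $9,550.00 * (1 + 0.0839)^3
Growth factor: (1.0839)^3 = 1.273408
FV = $9,550.00 * 1.273408 = $12,161.05

$12,161.05


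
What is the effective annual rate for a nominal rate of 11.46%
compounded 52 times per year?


Formula: EAR = (1 + r/m)^m - 1
Period rate: r/m = 0.1146 / 52 = 0.002204
Compounding: (1 + 0.002204)^52 = 1.121283
EAR = 1.121283 - 1 = 0.121283

0.121283


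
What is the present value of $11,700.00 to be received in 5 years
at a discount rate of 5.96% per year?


Formula: PV = FV / (1 + r)^n
Substituting: PV = $11,700.00 / (1 + 0.0596)^5
Discount factor: (1.0596)^5 = 1.335703
PV = $11,700.00 / 1.335703 = $8,759.44

$8,759.44


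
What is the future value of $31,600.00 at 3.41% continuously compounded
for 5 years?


Formula: FV = P * e^(r*t)
Exponent: r*t = 0.0341 * 5 = 0.1705
e^(0.1705) = 1.185898
FV = $31,600.00 * 1.185898 = $37,474.37

$37,474.37
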